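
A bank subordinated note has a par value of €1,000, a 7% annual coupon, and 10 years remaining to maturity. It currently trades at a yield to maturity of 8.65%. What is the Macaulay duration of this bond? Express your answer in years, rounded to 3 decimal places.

7.354 years

Periodic yield y = 0.0865. Discount each cash flow and weight by its year:
  t   CF        PV=CF/(1+0.0865)^t    t·PV
  1        70.00        64.4271        64.4271
  2        70.00        59.2978       118.5956
  3        70.00        54.5769       163.7307
  4        70.00        50.2318       200.9274
  5        70.00        46.2327       231.1636
  6        70.00        42.5520       255.3118
  7        70.00        39.1643       274.1498
  8        70.00        36.0463       288.3701
  9        70.00        33.1765       298.5884
  10    1,070.00       466.7523     4,667.5230
  Σ                    892.4576     6,562.7875
Price P = Σ PV = 892.4576.
Macaulay duration = Σ(t·PV) / P = 6,562.7875 / 892.4576 = 7.35361 years.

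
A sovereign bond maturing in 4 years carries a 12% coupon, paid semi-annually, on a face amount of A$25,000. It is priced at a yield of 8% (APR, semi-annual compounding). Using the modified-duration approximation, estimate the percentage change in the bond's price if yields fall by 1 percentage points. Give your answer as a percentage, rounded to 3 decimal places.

Periodic yield y = 0.04. Modified duration first:
  t   CF        PV=CF/(1+0.04)^t    t·PV
  1     1,500.00     1,442.3077     1,442.3077
  2     1,500.00     1,386.8343     2,773.6686
  3     1,500.00     1,333.4945     4,000.4836
  4     1,500.00     1,282.2063     5,128.8251
  5     1,500.00     1,232.8907     6,164.4533
  6     1,500.00     1,185.4718     7,112.8307
  7     1,500.00     1,139.8767     7,979.1370
  8    26,500.00    19,363.2904   154,906.3235
  Σ                 28,366.3724   189,508.0296
P = 28,366.3724; D_Mac = 6.68073 half-year periods = 3.34036 yrs; D_mod = 3.34036/(1+0.04) = 3.21189 yrs.
ΔP/P ≈ -D_mod · Δy = -3.21189 × (-0.01) = +0.032119 = +3.2119%.

+3.212%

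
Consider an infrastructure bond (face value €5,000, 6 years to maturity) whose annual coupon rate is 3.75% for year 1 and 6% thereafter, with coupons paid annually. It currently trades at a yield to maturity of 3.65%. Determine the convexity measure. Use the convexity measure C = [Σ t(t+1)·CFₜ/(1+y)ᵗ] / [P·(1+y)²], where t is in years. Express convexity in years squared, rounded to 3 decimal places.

33.338

With y = 0.0365:
  t   CF        PV=CF/(1+0.0365)^t    t·PV        t(t+1)·PV
  1       187.50       180.8973       180.8973         361.7945
  2       300.00       279.2432       558.4864       1,675.4593
  3       300.00       269.4098       808.2293       3,232.9172
  4       300.00       259.9226     1,039.6904       5,198.4518
  5       300.00       250.7695     1,253.8475       7,523.0851
  6     5,300.00     4,274.2511    25,645.5065     179,518.5457
  Σ                  5,514.4934    29,486.6574     197,510.2538
P = 5,514.4934.
Convexity = Σ t(t+1)·PV / [P·(1+y)²] = 197,510.2538 / (5,514.4934 × 1.074332) = 33.33845.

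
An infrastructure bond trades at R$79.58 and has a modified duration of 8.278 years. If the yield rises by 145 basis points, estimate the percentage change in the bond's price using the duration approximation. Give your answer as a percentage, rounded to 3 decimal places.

Duration approximation: ΔP/P ≈ -D_mod · Δy = -8.278 × (+0.0145) = -0.120031.
As a percentage: -12.0031%.

-12.003%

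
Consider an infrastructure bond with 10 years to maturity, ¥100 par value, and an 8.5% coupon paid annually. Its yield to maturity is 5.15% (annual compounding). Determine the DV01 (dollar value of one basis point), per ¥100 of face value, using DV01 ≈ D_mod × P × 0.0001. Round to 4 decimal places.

¥0.0891

Periodic yield y = 0.0515.
  t   CF        PV=CF/(1+0.0515)^t    t·PV
  1         8.50         8.0837         8.0837
  2         8.50         7.6878        15.3755
  3         8.50         7.3112        21.9337
  4         8.50         6.9532        27.8126
  5         8.50         6.6126        33.0630
  6         8.50         6.2887        37.7324
  7         8.50         5.9807        41.8651
  8         8.50         5.6878        45.5024
  9         8.50         5.4092        48.6831
  10      108.50        65.6655       656.6546
  Σ                    125.6804       936.7062
P = 125.6804; D_Mac = 7.45308 yrs; D_mod = 7.08805 yrs.
DV01 ≈ 7.08805 × 125.6804 × 0.0001 = 0.089083.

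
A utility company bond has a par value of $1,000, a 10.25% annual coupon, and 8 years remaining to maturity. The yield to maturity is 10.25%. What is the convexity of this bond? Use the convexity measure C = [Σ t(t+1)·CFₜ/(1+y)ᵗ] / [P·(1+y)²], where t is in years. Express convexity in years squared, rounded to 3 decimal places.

38.294

With y = 0.1025:
  t   CF        PV=CF/(1+0.1025)^t    t·PV        t(t+1)·PV
  1       102.50        92.9705        92.9705         185.9410
  2       102.50        84.3270       168.6540         505.9620
  3       102.50        76.4871       229.4612         917.8449
  4       102.50        69.3760       277.5041       1,387.5207
  5       102.50        62.9261       314.6305       1,887.7833
  6       102.50        57.0758       342.4550       2,397.1851
  7       102.50        51.7695       362.3863       2,899.0901
  8     1,102.50       505.0680     4,040.5436      36,364.8926
  Σ                  1,000.0000     5,828.6053      46,546.2197
P = 1,000.0000.
Convexity = Σ t(t+1)·PV / [P·(1+y)²] = 46,546.2197 / (1,000.0000 × 1.215506) = 38.29369.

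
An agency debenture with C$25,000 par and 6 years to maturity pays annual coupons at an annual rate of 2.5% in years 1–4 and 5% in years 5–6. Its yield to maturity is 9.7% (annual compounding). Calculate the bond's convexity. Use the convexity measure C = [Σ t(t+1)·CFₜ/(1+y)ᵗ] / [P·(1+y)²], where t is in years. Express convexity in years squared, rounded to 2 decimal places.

31.43

With y = 0.097:
  t   CF        PV=CF/(1+0.097)^t    t·PV        t(t+1)·PV
  1       625.00       569.7356       569.7356       1,139.4713
  2       625.00       519.3579     1,038.7158       3,116.1475
  3       625.00       473.4348     1,420.3043       5,681.2170
  4       625.00       431.5722     1,726.2890       8,631.4449
  5     1,250.00       786.8227     3,934.1134      23,604.6807
  6    26,250.00    15,062.2393    90,373.4356     632,614.0494
  Σ                 17,843.1625    99,062.5938     674,787.0108
P = 17,843.1625.
Convexity = Σ t(t+1)·PV / [P·(1+y)²] = 674,787.0108 / (17,843.1625 × 1.203409) = 31.42546.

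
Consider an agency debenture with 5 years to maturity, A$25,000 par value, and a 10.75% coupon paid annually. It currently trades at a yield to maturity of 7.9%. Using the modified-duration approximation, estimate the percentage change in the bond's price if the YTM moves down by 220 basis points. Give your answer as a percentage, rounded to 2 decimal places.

+8.50%

Periodic yield y = 0.079. Modified duration first:
  t   CF        PV=CF/(1+0.079)^t    t·PV
  1     2,687.50     2,490.7322     2,490.7322
  2     2,687.50     2,308.3709     4,616.7417
  3     2,687.50     2,139.3613     6,418.0840
  4     2,687.50     1,982.7260     7,930.9039
  5    27,687.50    18,931.1292    94,655.6462
  Σ                 27,852.3195   116,112.1079
P = 27,852.3195; D_Mac = 4.16885 yrs; D_mod = 4.16885/(1+0.079) = 3.86362 yrs.
ΔP/P ≈ -D_mod · Δy = -3.86362 × (-0.022) = +0.085000 = +8.5000%.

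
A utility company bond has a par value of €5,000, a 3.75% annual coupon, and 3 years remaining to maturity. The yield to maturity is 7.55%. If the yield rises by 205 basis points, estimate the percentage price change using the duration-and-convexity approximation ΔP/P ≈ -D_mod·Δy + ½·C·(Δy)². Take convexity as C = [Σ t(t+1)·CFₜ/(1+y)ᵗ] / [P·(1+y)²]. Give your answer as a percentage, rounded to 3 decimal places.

-5.295%

With y = 0.0755:
  t   CF        PV=CF/(1+0.0755)^t    t·PV        t(t+1)·PV
  1       187.50       174.3375       174.3375         348.6750
  2       187.50       162.0990       324.1981         972.5942
  3     5,187.50     4,169.9118    12,509.7353      50,038.9412
  Σ                  4,506.3483    13,008.2709      51,360.2105
P = 4,506.3483; D_Mac = 2.88665 yrs; D_mod = 2.68401 yrs; C = 9.85329.
Duration effect: -2.68401 × (+0.0205) = -0.055022
Convexity effect: 0.5 × 9.85329 × (0.0205)² = +0.0020704
ΔP/P ≈ -0.055022 + 0.0020704 = -0.052952 = -5.2952%.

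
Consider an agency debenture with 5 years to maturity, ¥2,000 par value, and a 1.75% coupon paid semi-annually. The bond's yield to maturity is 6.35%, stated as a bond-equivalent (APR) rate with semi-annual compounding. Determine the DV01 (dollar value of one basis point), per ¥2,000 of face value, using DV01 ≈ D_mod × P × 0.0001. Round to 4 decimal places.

Periodic yield y = 0.03175.
  t   CF        PV=CF/(1+0.03175)^t    t·PV
  1        17.50        16.9615        16.9615
  2        17.50        16.4395        32.8790
  3        17.50        15.9336        47.8009
  4        17.50        15.4433        61.7732
  5        17.50        14.9681        74.8403
  6        17.50        14.5075        87.0447
  7        17.50        14.0610        98.4271
  8        17.50        13.6283       109.0265
  9        17.50        13.2089       118.8804
  10    2,017.50     1,475.9402    14,759.4022
  Σ                  1,611.0919    15,407.0359
P = 1,611.0919; D_Mac = 9.56310 half-year periods = 4.78155 yrs; D_mod = 4.63441 yrs.
DV01 ≈ 4.63441 × 1,611.0919 × 0.0001 = 0.746646.

¥0.7466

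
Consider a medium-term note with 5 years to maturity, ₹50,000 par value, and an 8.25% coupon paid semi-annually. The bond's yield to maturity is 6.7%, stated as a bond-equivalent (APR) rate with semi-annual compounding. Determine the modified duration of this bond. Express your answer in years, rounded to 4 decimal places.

Periodic yield y = 0.0335. First find Macaulay duration:
  t   CF        PV=CF/(1+0.0335)^t    t·PV
  1     2,062.50     1,995.6459     1,995.6459
  2     2,062.50     1,930.9587     3,861.9175
  3     2,062.50     1,868.3684     5,605.1052
  4     2,062.50     1,807.8069     7,231.2275
  5     2,062.50     1,749.2084     8,746.0420
  6     2,062.50     1,692.5093    10,155.0560
  7     2,062.50     1,637.6481    11,463.5368
  8     2,062.50     1,584.5652    12,676.5215
  9     2,062.50     1,533.2029    13,798.8260
  10   52,062.50    37,447.2741   374,472.7406
  Σ                 53,247.1879   450,006.6189
P = 53,247.1879; Macaulay duration = 450,006.6189 / 53,247.1879 = 8.45127 half-year periods = 4.22564 years.
Modified duration = D_Mac / (1 + y) = 4.22564 / 1.0335 = 4.08867 years.

4.0887 years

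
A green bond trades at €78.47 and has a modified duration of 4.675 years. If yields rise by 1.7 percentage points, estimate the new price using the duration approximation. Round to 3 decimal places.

Duration approximation: ΔP/P ≈ -D_mod · Δy = -4.675 × (+0.017) = -0.079475.
New price ≈ 78.47 × (1 - 0.079475) = 72.23359675.

€72.234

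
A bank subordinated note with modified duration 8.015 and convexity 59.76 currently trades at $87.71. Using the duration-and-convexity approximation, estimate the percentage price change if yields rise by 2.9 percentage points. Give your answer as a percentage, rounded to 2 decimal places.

-20.73%

Duration effect: -D_mod·Δy = -8.015 × (+0.029) = -0.232435
Convexity effect: ½·C·(Δy)² = 0.5 × 59.76 × (0.029)² = +0.02512908
ΔP/P ≈ -0.232435 + 0.02512908 = -0.20730592
= -20.730592%.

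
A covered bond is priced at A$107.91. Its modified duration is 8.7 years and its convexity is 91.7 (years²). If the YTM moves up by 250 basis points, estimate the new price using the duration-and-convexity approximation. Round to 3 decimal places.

Duration effect: -D_mod·Δy = -8.7 × (+0.025) = -0.217500
Convexity effect: ½·C·(Δy)² = 0.5 × 91.7 × (0.025)² = +0.02865625
ΔP/P ≈ -0.217500 + 0.02865625 = -0.18884375
New price ≈ 107.91 × (1 - 0.18884375) = 87.5318709375.

A$87.532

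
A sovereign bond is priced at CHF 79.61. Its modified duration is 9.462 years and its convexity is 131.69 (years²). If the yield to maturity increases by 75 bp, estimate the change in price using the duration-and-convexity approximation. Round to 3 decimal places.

-CHF 5.355

Duration effect: -D_mod·Δy = -9.462 × (+0.0075) = -0.070965
Convexity effect: ½·C·(Δy)² = 0.5 × 131.69 × (0.0075)² = +0.00370378125
ΔP/P ≈ -0.070965 + 0.00370378125 = -0.06726121875
ΔP ≈ 79.61 × (-0.06726121875) = -5.3546656246875.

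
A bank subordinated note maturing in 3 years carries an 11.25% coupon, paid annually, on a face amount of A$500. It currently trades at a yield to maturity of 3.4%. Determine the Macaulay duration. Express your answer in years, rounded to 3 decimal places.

Periodic yield y = 0.034. Discount each cash flow and weight by its year:
  t   CF        PV=CF/(1+0.034)^t    t·PV
  1        56.25        54.4004        54.4004
  2        56.25        52.6116       105.2232
  3       556.25       503.1627     1,509.4880
  Σ                    610.1746     1,669.1116
Price P = Σ PV = 610.1746.
Macaulay duration = Σ(t·PV) / P = 1,669.1116 / 610.1746 = 2.73547 years.

2.735 years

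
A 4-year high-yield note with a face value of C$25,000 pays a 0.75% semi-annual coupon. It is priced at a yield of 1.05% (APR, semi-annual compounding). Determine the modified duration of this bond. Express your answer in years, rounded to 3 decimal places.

Periodic yield y = 0.00525. First find Macaulay duration:
  t   CF        PV=CF/(1+0.00525)^t    t·PV
  1        93.75        93.2604        93.2604
  2        93.75        92.7733       185.5466
  3        93.75        92.2888       276.8664
  4        93.75        91.8068       367.2273
  5        93.75        91.3274       456.6368
  6        93.75        90.8504       545.1023
  7        93.75        90.3759       632.6314
  8    25,093.75    24,064.2822   192,514.2580
  Σ                 24,706.9652   195,071.5292
P = 24,706.9652; Macaulay duration = 195,071.5292 / 24,706.9652 = 7.89541 half-year periods = 3.94770 years.
Modified duration = D_Mac / (1 + y) = 3.94770 / 1.00525 = 3.92709 years.

3.927 years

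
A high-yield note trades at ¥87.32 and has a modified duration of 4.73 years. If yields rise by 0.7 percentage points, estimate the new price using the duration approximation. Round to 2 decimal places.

Duration approximation: ΔP/P ≈ -D_mod · Δy = -4.73 × (+0.007) = -0.033110.
New price ≈ 87.32 × (1 - 0.033110) = 84.4288348.

¥84.43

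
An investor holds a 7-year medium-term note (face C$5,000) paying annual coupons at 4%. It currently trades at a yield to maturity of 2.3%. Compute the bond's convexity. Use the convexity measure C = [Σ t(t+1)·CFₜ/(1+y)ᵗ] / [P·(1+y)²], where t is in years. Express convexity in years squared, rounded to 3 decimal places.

With y = 0.023:
  t   CF        PV=CF/(1+0.023)^t    t·PV        t(t+1)·PV
  1       200.00       195.5034       195.5034         391.0068
  2       200.00       191.1079       382.2159       1,146.6476
  3       200.00       186.8113       560.4338       2,241.7354
  4       200.00       182.6112       730.4449       3,652.2244
  5       200.00       178.5056       892.5280       5,355.1678
  6       200.00       174.4923     1,046.9536       7,328.6754
  7     5,200.00     4,434.7987    31,043.5906     248,348.7250
  Σ                  5,543.8304    34,851.6702     268,464.1824
P = 5,543.8304.
Convexity = Σ t(t+1)·PV / [P·(1+y)²] = 268,464.1824 / (5,543.8304 × 1.046529) = 46.27273.

46.273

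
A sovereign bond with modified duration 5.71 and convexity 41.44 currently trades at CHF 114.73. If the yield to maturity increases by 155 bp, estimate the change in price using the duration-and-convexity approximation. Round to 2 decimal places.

Duration effect: -D_mod·Δy = -5.71 × (+0.0155) = -0.088505
Convexity effect: ½·C·(Δy)² = 0.5 × 41.44 × (0.0155)² = +0.00497798
ΔP/P ≈ -0.088505 + 0.00497798 = -0.08352702
ΔP ≈ 114.73 × (-0.08352702) = -9.5830550046.

-CHF 9.58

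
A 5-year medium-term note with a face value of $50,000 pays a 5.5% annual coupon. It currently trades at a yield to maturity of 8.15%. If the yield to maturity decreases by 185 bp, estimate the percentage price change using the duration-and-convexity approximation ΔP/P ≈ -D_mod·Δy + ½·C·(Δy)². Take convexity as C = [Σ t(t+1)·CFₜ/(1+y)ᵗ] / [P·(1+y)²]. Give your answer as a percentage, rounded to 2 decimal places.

With y = 0.0815:
  t   CF        PV=CF/(1+0.0815)^t    t·PV        t(t+1)·PV
  1     2,750.00     2,542.7647     2,542.7647       5,085.5294
  2     2,750.00     2,351.1463     4,702.2925      14,106.8776
  3     2,750.00     2,173.9679     6,521.9036      26,087.6145
  4     2,750.00     2,010.1414     8,040.5654      40,202.8271
  5    52,750.00    35,652.4882   178,262.4411   1,069,574.6467
  Σ                 44,730.5084   200,069.9674   1,155,057.4952
P = 44,730.5084; D_Mac = 4.47279 yrs; D_mod = 4.13572 yrs; C = 22.07734.
Duration effect: -4.13572 × (-0.0185) = +0.076511
Convexity effect: 0.5 × 22.07734 × (-0.0185)² = +0.0037780
ΔP/P ≈ +0.076511 + 0.0037780 = +0.080289 = +8.0289%.

+8.03%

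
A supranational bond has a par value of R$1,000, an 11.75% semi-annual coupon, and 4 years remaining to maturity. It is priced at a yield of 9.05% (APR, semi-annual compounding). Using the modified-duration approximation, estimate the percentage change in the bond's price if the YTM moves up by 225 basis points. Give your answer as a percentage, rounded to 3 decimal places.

Periodic yield y = 0.04525. Modified duration first:
  t   CF        PV=CF/(1+0.04525)^t    t·PV
  1        58.75        56.2066        56.2066
  2        58.75        53.7734       107.5468
  3        58.75        51.4455       154.3365
  4        58.75        49.2184       196.8735
  5        58.75        47.0876       235.4382
  6        58.75        45.0492       270.2950
  7        58.75        43.0989       301.6926
  8     1,058.75       743.0739     5,944.5913
  Σ                  1,088.9536     7,266.9806
P = 1,088.9536; D_Mac = 6.67336 half-year periods = 3.33668 yrs; D_mod = 3.33668/(1+0.04525) = 3.19223 yrs.
ΔP/P ≈ -D_mod · Δy = -3.19223 × (+0.0225) = -0.071825 = -7.1825%.

-7.183%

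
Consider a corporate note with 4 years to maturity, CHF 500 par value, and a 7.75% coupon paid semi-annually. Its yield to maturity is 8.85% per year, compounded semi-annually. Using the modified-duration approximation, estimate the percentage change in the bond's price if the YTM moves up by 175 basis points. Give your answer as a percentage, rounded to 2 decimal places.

Periodic yield y = 0.04425. Modified duration first:
  t   CF        PV=CF/(1+0.04425)^t    t·PV
  1       19.375        18.5540        18.5540
  2       19.375        17.7678        35.5355
  3       19.375        17.0149        51.0446
  4       19.375        16.2939        65.1754
  5       19.375        15.6034        78.0170
  6       19.375        14.9422        89.6533
  7       19.375        14.3090       100.1632
  8      519.375       367.3205     2,938.5640
  Σ                    481.8056     3,376.7070
P = 481.8056; D_Mac = 7.00844 half-year periods = 3.50422 yrs; D_mod = 3.50422/(1+0.04425) = 3.35573 yrs.
ΔP/P ≈ -D_mod · Δy = -3.35573 × (+0.0175) = -0.058725 = -5.8725%.

-5.87%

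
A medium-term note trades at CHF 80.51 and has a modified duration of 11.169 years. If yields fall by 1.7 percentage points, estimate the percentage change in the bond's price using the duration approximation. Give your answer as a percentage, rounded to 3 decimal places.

Duration approximation: ΔP/P ≈ -D_mod · Δy = -11.169 × (-0.017) = +0.189873.
As a percentage: +18.9873%.

+18.987%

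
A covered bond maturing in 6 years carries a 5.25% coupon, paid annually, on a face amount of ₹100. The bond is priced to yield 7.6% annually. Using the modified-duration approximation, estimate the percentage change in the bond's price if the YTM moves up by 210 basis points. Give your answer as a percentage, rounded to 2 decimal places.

-10.25%

Periodic yield y = 0.076. Modified duration first:
  t   CF        PV=CF/(1+0.076)^t    t·PV
  1         5.25         4.8792         4.8792
  2         5.25         4.5346         9.0691
  3         5.25         4.2143        12.6428
  4         5.25         3.9166        15.6664
  5         5.25         3.6400        18.1999
  6       105.25        67.8185       406.9113
  Σ                     89.0031       467.3687
P = 89.0031; D_Mac = 5.25115 yrs; D_mod = 5.25115/(1+0.076) = 4.88025 yrs.
ΔP/P ≈ -D_mod · Δy = -4.88025 × (+0.021) = -0.102485 = -10.2485%.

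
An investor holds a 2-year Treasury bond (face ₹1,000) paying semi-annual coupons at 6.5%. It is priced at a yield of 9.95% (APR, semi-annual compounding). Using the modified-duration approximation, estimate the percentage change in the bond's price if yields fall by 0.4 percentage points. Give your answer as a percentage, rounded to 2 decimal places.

Periodic yield y = 0.04975. Modified duration first:
  t   CF        PV=CF/(1+0.04975)^t    t·PV
  1        32.50        30.9598        30.9598
  2        32.50        29.4925        58.9850
  3        32.50        28.0948        84.2844
  4     1,032.50       850.2498     3,400.9991
  Σ                    938.7968     3,575.2282
P = 938.7968; D_Mac = 3.80831 half-year periods = 1.90415 yrs; D_mod = 1.90415/(1+0.04975) = 1.81391 yrs.
ΔP/P ≈ -D_mod · Δy = -1.81391 × (-0.004) = +0.007256 = +0.7256%.

+0.73%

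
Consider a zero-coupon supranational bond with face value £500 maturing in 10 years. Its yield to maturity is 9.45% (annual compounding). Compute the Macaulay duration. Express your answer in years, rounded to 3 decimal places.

A zero-coupon bond has a single cash flow at maturity, so its Macaulay duration equals its maturity: 10 years.

10.000 years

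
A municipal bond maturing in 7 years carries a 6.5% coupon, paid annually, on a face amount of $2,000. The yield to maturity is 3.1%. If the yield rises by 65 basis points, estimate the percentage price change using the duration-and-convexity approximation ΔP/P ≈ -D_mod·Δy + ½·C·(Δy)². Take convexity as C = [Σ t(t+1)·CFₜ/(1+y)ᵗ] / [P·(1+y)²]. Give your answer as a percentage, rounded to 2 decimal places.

With y = 0.031:
  t   CF        PV=CF/(1+0.031)^t    t·PV        t(t+1)·PV
  1       130.00       126.0912       126.0912         252.1823
  2       130.00       122.2999       244.5998         733.7993
  3       130.00       118.6226       355.8677       1,423.4709
  4       130.00       115.0558       460.2234       2,301.1169
  5       130.00       111.5964       557.9818       3,347.8908
  6       130.00       108.2409       649.4453       4,546.1174
  7     2,130.00     1,720.1604    12,041.1228      96,328.9826
  Σ                  2,422.0671    14,435.3320     108,933.5603
P = 2,422.0671; D_Mac = 5.95992 yrs; D_mod = 5.78072 yrs; C = 42.31148.
Duration effect: -5.78072 × (+0.0065) = -0.037575
Convexity effect: 0.5 × 42.31148 × (0.0065)² = +0.0008938
ΔP/P ≈ -0.037575 + 0.0008938 = -0.036681 = -3.6681%.

-3.67%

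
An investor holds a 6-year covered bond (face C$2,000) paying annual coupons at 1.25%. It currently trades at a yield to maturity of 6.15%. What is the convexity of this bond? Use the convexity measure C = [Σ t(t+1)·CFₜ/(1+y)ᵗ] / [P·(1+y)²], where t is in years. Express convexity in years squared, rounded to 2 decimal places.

35.51

With y = 0.0615:
  t   CF        PV=CF/(1+0.0615)^t    t·PV        t(t+1)·PV
  1        25.00        23.5516        23.5516          47.1032
  2        25.00        22.1871        44.3741         133.1224
  3        25.00        20.9016        62.7049         250.8195
  4        25.00        19.6906        78.7626         393.8130
  5        25.00        18.5498        92.7492         556.4950
  6     2,025.00     1,415.4842     8,492.9054      59,450.3378
  Σ                  1,520.3650     8,795.0478      60,831.6909
P = 1,520.3650.
Convexity = Σ t(t+1)·PV / [P·(1+y)²] = 60,831.6909 / (1,520.3650 × 1.126782) = 35.50929.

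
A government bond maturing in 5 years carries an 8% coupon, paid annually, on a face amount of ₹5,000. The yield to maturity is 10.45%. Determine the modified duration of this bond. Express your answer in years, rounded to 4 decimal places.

Periodic yield y = 0.1045. First find Macaulay duration:
  t   CF        PV=CF/(1+0.1045)^t    t·PV
  1       400.00       362.1548       362.1548
  2       400.00       327.8903       655.7806
  3       400.00       296.8676       890.6029
  4       400.00       268.7801     1,075.1204
  5     5,400.00     3,285.2253    16,426.1265
  Σ                  4,540.9181    19,409.7852
P = 4,540.9181; Macaulay duration = 19,409.7852 / 4,540.9181 = 4.27442 years.
Modified duration = D_Mac / (1 + y) = 4.27442 / 1.1045 = 3.87000 years.

3.8700 years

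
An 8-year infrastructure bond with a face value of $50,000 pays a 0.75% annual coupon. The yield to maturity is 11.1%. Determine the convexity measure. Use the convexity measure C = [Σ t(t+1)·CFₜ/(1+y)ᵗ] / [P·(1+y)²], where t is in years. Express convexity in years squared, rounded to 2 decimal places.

55.19

With y = 0.111:
  t   CF        PV=CF/(1+0.111)^t    t·PV        t(t+1)·PV
  1       375.00       337.5338       337.5338         675.0675
  2       375.00       303.8108       607.6215       1,822.8646
  3       375.00       273.4570       820.3711       3,281.4843
  4       375.00       246.1359       984.5438       4,922.7188
  5       375.00       221.5445     1,107.7225       6,646.3350
  6       375.00       199.4100     1,196.4599       8,375.2196
  7       375.00       179.4869     1,256.4086      10,051.2687
  8    50,375.00    21,702.1413   173,617.1307   1,562,554.1766
  Σ                 23,463.5203   179,927.7919   1,598,329.1351
P = 23,463.5203.
Convexity = Σ t(t+1)·PV / [P·(1+y)²] = 1,598,329.1351 / (23,463.5203 × 1.234321) = 55.18803.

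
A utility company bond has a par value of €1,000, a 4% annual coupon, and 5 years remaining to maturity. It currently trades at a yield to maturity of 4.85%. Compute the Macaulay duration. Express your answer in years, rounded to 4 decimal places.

Periodic yield y = 0.0485. Discount each cash flow and weight by its year:
  t   CF        PV=CF/(1+0.0485)^t    t·PV
  1        40.00        38.1497        38.1497
  2        40.00        36.3851        72.7701
  3        40.00        34.7020       104.1060
  4        40.00        33.0968       132.3873
  5     1,040.00       820.7127     4,103.5636
  Σ                    963.0464     4,450.9768
Price P = Σ PV = 963.0464.
Macaulay duration = Σ(t·PV) / P = 4,450.9768 / 963.0464 = 4.62177 years.

4.6218 years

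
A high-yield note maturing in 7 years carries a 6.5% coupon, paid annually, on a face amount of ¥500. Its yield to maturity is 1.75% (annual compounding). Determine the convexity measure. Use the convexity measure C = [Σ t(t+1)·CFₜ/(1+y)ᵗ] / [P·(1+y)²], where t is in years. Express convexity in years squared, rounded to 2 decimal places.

43.88

With y = 0.0175:
  t   CF        PV=CF/(1+0.0175)^t    t·PV        t(t+1)·PV
  1        32.50        31.9410        31.9410          63.8821
  2        32.50        31.3917        62.7834         188.3501
  3        32.50        30.8518        92.5553         370.2213
  4        32.50        30.3212       121.2846         606.4230
  5        32.50        29.7997       148.9983         893.9897
  6        32.50        29.2871       175.7228       1,230.0596
  7       532.50       471.6053     3,301.2372      26,409.8974
  Σ                    655.1977     3,934.5226      29,762.8231
P = 655.1977.
Convexity = Σ t(t+1)·PV / [P·(1+y)²] = 29,762.8231 / (655.1977 × 1.035306) = 43.87659.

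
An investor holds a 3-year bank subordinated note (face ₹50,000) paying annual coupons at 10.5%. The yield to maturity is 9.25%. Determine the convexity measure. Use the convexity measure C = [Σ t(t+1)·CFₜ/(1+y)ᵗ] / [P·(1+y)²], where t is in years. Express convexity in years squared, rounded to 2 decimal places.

With y = 0.0925:
  t   CF        PV=CF/(1+0.0925)^t    t·PV        t(t+1)·PV
  1     5,250.00     4,805.4920     4,805.4920       9,610.9840
  2     5,250.00     4,398.6197     8,797.2393      26,391.7180
  3    55,250.00    42,370.9250   127,112.7751     508,451.1003
  Σ                 51,575.0367   140,715.5064     544,453.8023
P = 51,575.0367.
Convexity = Σ t(t+1)·PV / [P·(1+y)²] = 544,453.8023 / (51,575.0367 × 1.193556) = 8.84461.

8.84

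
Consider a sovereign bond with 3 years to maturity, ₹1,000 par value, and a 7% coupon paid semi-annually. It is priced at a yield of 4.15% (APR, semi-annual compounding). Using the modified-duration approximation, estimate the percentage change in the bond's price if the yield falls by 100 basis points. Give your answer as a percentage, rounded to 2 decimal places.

+2.71%

Periodic yield y = 0.02075. Modified duration first:
  t   CF        PV=CF/(1+0.02075)^t    t·PV
  1        35.00        34.2885        34.2885
  2        35.00        33.5915        67.1830
  3        35.00        32.9086        98.7259
  4        35.00        32.2397       128.9587
  5        35.00        31.5843       157.9214
  6     1,035.00       915.0062     5,490.0370
  Σ                  1,079.6188     5,977.1145
P = 1,079.6188; D_Mac = 5.53632 half-year periods = 2.76816 yrs; D_mod = 2.76816/(1+0.02075) = 2.71189 yrs.
ΔP/P ≈ -D_mod · Δy = -2.71189 × (-0.01) = +0.027119 = +2.7119%.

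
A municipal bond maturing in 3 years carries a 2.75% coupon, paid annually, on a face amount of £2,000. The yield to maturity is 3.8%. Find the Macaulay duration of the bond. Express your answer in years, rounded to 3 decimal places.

2.919 years

Periodic yield y = 0.038. Discount each cash flow and weight by its year:
  t   CF        PV=CF/(1+0.038)^t    t·PV
  1        55.00        52.9865        52.9865
  2        55.00        51.0467       102.0935
  3     2,055.00     1,837.4679     5,512.4038
  Σ                  1,941.5012     5,667.4837
Price P = Σ PV = 1,941.5012.
Macaulay duration = Σ(t·PV) / P = 5,667.4837 / 1,941.5012 = 2.91912 years.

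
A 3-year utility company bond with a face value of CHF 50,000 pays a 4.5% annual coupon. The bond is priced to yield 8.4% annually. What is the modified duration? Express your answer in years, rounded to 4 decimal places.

Periodic yield y = 0.084. First find Macaulay duration:
  t   CF        PV=CF/(1+0.084)^t    t·PV
  1     2,250.00     2,075.6458     2,075.6458
  2     2,250.00     1,914.8024     3,829.6047
  3    52,250.00    41,020.2637   123,060.7912
  Σ                 45,010.7118   128,966.0416
P = 45,010.7118; Macaulay duration = 128,966.0416 / 45,010.7118 = 2.86523 years.
Modified duration = D_Mac / (1 + y) = 2.86523 / 1.084 = 2.64320 years.

2.6432 years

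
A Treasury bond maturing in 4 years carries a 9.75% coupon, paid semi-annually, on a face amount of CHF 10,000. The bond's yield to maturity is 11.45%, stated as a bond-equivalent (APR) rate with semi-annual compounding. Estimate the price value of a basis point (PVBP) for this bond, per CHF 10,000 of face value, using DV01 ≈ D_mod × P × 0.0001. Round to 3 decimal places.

CHF 3.033

Periodic yield y = 0.05725.
  t   CF        PV=CF/(1+0.05725)^t    t·PV
  1       487.50       461.1019       461.1019
  2       487.50       436.1333       872.2666
  3       487.50       412.5167     1,237.5501
  4       487.50       390.1790     1,560.7158
  5       487.50       369.0508     1,845.2540
  6       487.50       349.0667     2,094.4004
  7       487.50       330.1648     2,311.1536
  8    10,487.50     6,718.1612    53,745.2900
  Σ                  9,466.3744    64,127.7323
P = 9,466.3744; D_Mac = 6.77427 half-year periods = 3.38713 yrs; D_mod = 3.20372 yrs.
DV01 ≈ 3.20372 × 9,466.3744 × 0.0001 = 3.032761.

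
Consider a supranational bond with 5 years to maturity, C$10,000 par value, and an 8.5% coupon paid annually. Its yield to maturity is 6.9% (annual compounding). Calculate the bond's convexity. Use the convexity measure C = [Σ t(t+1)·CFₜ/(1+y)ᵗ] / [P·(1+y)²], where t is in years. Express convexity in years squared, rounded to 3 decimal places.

With y = 0.069:
  t   CF        PV=CF/(1+0.069)^t    t·PV        t(t+1)·PV
  1       850.00       795.1356       795.1356       1,590.2713
  2       850.00       743.8126     1,487.6251       4,462.8754
  3       850.00       695.8022     2,087.4067       8,349.6266
  4       850.00       650.8908     2,603.5630      13,017.8152
  5    10,850.00     7,772.1507    38,860.7534     233,164.5206
  Σ                 10,657.7919    45,834.4839     260,585.1091
P = 10,657.7919.
Convexity = Σ t(t+1)·PV / [P·(1+y)²] = 260,585.1091 / (10,657.7919 × 1.142761) = 21.39572.

21.396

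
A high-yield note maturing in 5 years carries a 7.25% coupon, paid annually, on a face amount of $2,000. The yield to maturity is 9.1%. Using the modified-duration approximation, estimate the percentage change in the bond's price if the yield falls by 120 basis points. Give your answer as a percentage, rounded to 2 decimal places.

Periodic yield y = 0.091. Modified duration first:
  t   CF        PV=CF/(1+0.091)^t    t·PV
  1       145.00       132.9056       132.9056
  2       145.00       121.8200       243.6399
  3       145.00       111.6590       334.9770
  4       145.00       102.3456       409.3822
  5     2,145.00     1,387.7254     6,938.6271
  Σ                  1,856.4555     8,059.5319
P = 1,856.4555; D_Mac = 4.34135 yrs; D_mod = 4.34135/(1+0.091) = 3.97924 yrs.
ΔP/P ≈ -D_mod · Δy = -3.97924 × (-0.012) = +0.047751 = +4.7751%.

+4.78%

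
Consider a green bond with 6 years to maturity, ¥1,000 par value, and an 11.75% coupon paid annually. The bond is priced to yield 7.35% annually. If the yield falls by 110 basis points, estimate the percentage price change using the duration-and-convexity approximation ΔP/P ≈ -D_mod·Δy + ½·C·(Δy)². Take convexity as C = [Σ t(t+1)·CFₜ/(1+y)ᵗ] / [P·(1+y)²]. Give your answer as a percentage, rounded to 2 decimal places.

With y = 0.0735:
  t   CF        PV=CF/(1+0.0735)^t    t·PV        t(t+1)·PV
  1       117.50       109.4551       109.4551         218.9101
  2       117.50       101.9609       203.9219         611.7656
  3       117.50        94.9799       284.9397       1,139.7588
  4       117.50        88.4769       353.9074       1,769.5371
  5       117.50        82.4191       412.0953       2,472.5716
  6     1,117.50       730.1889     4,381.1335      30,667.9347
  Σ                  1,207.4807     5,745.4528      36,880.4779
P = 1,207.4807; D_Mac = 4.75821 yrs; D_mod = 4.43243 yrs; C = 26.50405.
Duration effect: -4.43243 × (-0.011) = +0.048757
Convexity effect: 0.5 × 26.50405 × (-0.011)² = +0.0016035
ΔP/P ≈ +0.048757 + 0.0016035 = +0.050360 = +5.0360%.

+5.04%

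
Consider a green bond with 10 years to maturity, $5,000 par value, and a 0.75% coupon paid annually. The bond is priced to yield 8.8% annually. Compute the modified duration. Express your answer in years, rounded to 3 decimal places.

8.708 years

Periodic yield y = 0.088. First find Macaulay duration:
  t   CF        PV=CF/(1+0.088)^t    t·PV
  1        37.50        34.4669        34.4669
  2        37.50        31.6791        63.3583
  3        37.50        29.1169        87.3506
  4        37.50        26.7618       107.0473
  5        37.50        24.5973       122.9863
  6        37.50        22.6078       135.6467
  7        37.50        20.7792       145.4545
  8        37.50        19.0985       152.7883
  9        37.50        17.5538       157.9842
  10    5,037.50     2,167.3353    21,673.3531
  Σ                  2,393.9966    22,680.4361
P = 2,393.9966; Macaulay duration = 22,680.4361 / 2,393.9966 = 9.47388 years.
Modified duration = D_Mac / (1 + y) = 9.47388 / 1.088 = 8.70761 years.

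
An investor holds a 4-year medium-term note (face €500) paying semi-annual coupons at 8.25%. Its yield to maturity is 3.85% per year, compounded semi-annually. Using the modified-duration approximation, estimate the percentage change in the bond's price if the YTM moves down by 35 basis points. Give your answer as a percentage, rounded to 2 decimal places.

+1.21%

Periodic yield y = 0.01925. Modified duration first:
  t   CF        PV=CF/(1+0.01925)^t    t·PV
  1       20.625        20.2355        20.2355
  2       20.625        19.8533        39.7066
  3       20.625        19.4783        58.4350
  4       20.625        19.1105        76.4418
  5       20.625        18.7495        93.7476
  6       20.625        18.3954       110.3725
  7       20.625        18.0480       126.3360
  8      520.625       446.9709     3,575.7673
  Σ                    580.8414     4,101.0422
P = 580.8414; D_Mac = 7.06052 half-year periods = 3.53026 yrs; D_mod = 3.53026/(1+0.01925) = 3.46359 yrs.
ΔP/P ≈ -D_mod · Δy = -3.46359 × (-0.0035) = +0.012123 = +1.2123%.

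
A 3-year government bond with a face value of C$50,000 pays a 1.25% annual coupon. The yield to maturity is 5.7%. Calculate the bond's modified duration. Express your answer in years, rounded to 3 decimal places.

Periodic yield y = 0.057. First find Macaulay duration:
  t   CF        PV=CF/(1+0.057)^t    t·PV
  1       625.00       591.2961       591.2961
  2       625.00       559.4098     1,118.8195
  3    50,625.00    42,868.6764   128,606.0291
  Σ                 44,019.3823   130,316.1448
P = 44,019.3823; Macaulay duration = 130,316.1448 / 44,019.3823 = 2.96043 years.
Modified duration = D_Mac / (1 + y) = 2.96043 / 1.057 = 2.80078 years.

2.801 years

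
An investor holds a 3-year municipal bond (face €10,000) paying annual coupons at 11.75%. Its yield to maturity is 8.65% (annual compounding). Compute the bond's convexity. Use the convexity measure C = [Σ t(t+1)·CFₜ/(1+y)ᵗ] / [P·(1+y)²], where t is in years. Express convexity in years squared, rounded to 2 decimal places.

With y = 0.0865:
  t   CF        PV=CF/(1+0.0865)^t    t·PV        t(t+1)·PV
  1     1,175.00     1,081.4542     1,081.4542       2,162.9084
  2     1,175.00       995.3559     1,990.7118       5,972.1355
  3    11,175.00     8,712.8119    26,138.4358     104,553.7432
  Σ                 10,789.6221    29,210.6019     112,688.7872
P = 10,789.6221.
Convexity = Σ t(t+1)·PV / [P·(1+y)²] = 112,688.7872 / (10,789.6221 × 1.180482) = 8.84739.

8.85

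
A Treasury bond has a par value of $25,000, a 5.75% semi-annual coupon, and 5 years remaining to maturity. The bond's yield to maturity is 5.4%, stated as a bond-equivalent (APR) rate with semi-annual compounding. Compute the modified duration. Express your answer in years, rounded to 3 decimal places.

Periodic yield y = 0.027. First find Macaulay duration:
  t   CF        PV=CF/(1+0.027)^t    t·PV
  1       718.75       699.8539       699.8539
  2       718.75       681.4547     1,362.9093
  3       718.75       663.5391     1,990.6173
  4       718.75       646.0946     2,584.3782
  5       718.75       629.1086     3,145.5431
  6       718.75       612.5693     3,675.4155
  7       718.75       596.4647     4,175.2530
  8       718.75       580.7836     4,646.2684
  9       718.75       565.5147     5,089.6319
  10   25,718.75    19,703.5927   197,035.9268
  Σ                 25,378.9758   224,405.7976
P = 25,378.9758; Macaulay duration = 224,405.7976 / 25,378.9758 = 8.84219 half-year periods = 4.42110 years.
Modified duration = D_Mac / (1 + y) = 4.42110 / 1.027 = 4.30487 years.

4.305 years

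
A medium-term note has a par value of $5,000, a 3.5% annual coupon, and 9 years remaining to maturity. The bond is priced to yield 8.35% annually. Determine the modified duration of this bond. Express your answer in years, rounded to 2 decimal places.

Periodic yield y = 0.0835. First find Macaulay duration:
  t   CF        PV=CF/(1+0.0835)^t    t·PV
  1       175.00       161.5136       161.5136
  2       175.00       149.0666       298.1331
  3       175.00       137.5787       412.7362
  4       175.00       126.9762       507.9049
  5       175.00       117.1908       585.9539
  6       175.00       108.1595       648.9568
  7       175.00        99.8242       698.7691
  8       175.00        92.1312       737.0496
  9     5,175.00     2,514.4912    22,630.4204
  Σ                  3,506.9319    26,681.4377
P = 3,506.9319; Macaulay duration = 26,681.4377 / 3,506.9319 = 7.60820 years.
Modified duration = D_Mac / (1 + y) = 7.60820 / 1.0835 = 7.02187 years.

7.02 years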